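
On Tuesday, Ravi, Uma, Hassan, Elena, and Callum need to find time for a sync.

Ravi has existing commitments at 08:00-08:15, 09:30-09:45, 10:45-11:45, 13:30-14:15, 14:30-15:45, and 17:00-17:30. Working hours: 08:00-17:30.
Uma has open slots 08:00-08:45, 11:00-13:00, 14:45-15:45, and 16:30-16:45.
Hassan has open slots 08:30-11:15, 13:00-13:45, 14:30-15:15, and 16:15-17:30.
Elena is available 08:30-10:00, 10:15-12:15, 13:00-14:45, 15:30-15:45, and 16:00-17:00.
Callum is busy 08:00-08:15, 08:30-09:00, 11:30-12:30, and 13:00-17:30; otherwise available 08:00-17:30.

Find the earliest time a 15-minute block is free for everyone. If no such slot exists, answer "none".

Ravi free within 08:00–17:30: 08:15–09:30, 09:45–10:45, 11:45–13:30, 14:15–14:30, 15:45–17:00.
Callum free within 08:00–17:30: 08:15–08:30, 09:00–11:30, 12:30–13:00.
Ravi ∩ Uma: 08:15–08:45, 11:45–13:00, 16:30–16:45.
Ravi ∩ Uma ∩ Hassan: 08:30–08:45, 16:30–16:45.
Ravi ∩ Uma ∩ Hassan ∩ Elena: 08:30–08:45, 16:30–16:45.
Ravi ∩ Uma ∩ Hassan ∩ Elena ∩ Callum: (none).
Windows ≥ 15 min: (none).

none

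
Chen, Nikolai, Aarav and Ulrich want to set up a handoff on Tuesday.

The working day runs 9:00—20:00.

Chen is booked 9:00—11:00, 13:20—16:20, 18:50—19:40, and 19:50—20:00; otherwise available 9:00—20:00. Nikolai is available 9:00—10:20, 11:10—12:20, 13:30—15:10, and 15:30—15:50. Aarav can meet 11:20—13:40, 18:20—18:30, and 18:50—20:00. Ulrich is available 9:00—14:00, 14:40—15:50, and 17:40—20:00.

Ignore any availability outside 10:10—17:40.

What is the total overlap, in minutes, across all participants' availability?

60 minutes

Chen free within 09:00–20:00: 11:00–13:20, 16:20–18:50, 19:40–19:50.
Chen ∩ Nikolai: 11:10–12:20.
Chen ∩ Nikolai ∩ Aarav: 11:20–12:20.
Chen ∩ Nikolai ∩ Aarav ∩ Ulrich: 11:20–12:20.
Restricted to 10:10–17:40: 11:20–12:20.
Total common minutes: 60.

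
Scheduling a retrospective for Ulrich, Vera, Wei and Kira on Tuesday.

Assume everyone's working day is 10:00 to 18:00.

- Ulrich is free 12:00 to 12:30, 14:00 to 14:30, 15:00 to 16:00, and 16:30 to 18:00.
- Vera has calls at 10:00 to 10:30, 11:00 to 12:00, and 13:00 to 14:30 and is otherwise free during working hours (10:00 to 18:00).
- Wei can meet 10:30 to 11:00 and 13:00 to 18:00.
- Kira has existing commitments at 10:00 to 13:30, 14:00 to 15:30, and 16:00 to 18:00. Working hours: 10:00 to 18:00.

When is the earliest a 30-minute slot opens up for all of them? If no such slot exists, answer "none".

Vera free within 10:00–18:00: 10:30–11:00, 12:00–13:00, 14:30–18:00.
Kira free within 10:00–18:00: 13:30–14:00, 15:30–16:00.
Ulrich ∩ Vera: 12:00–12:30, 15:00–16:00, 16:30–18:00.
Ulrich ∩ Vera ∩ Wei: 15:00–16:00, 16:30–18:00.
Ulrich ∩ Vera ∩ Wei ∩ Kira: 15:30–16:00.
Windows ≥ 30 min: 15:30–16:00.
Earliest such window starts at 15:30.

15:30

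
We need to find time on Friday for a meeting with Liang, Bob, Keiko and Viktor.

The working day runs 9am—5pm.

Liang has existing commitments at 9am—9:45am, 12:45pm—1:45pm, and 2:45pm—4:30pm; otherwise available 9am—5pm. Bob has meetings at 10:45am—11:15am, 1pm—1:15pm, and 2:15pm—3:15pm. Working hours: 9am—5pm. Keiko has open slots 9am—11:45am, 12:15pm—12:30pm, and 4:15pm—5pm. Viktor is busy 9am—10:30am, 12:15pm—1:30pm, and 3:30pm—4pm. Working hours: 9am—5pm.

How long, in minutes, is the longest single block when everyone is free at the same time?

30 minutes

Liang free within 09:00–17:00: 09:45–12:45, 13:45–14:45, 16:30–17:00.
Bob free within 09:00–17:00: 09:00–10:45, 11:15–13:00, 13:15–14:15, 15:15–17:00.
Viktor free within 09:00–17:00: 10:30–12:15, 13:30–15:30, 16:00–17:00.
Liang ∩ Bob: 09:45–10:45, 11:15–12:45, 13:45–14:15, 16:30–17:00.
Liang ∩ Bob ∩ Keiko: 09:45–10:45, 11:15–11:45, 12:15–12:30, 16:30–17:00.
Liang ∩ Bob ∩ Keiko ∩ Viktor: 10:30–10:45, 11:15–11:45, 16:30–17:00.
Common window lengths: 15, 30, 30 min; longest is 30.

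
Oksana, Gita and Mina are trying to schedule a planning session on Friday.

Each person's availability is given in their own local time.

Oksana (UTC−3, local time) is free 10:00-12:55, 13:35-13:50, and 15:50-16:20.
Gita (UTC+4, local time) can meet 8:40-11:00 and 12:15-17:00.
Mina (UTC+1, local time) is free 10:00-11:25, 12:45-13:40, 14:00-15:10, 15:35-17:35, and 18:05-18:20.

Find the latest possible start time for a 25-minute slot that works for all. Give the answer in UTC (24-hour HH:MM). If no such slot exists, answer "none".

none

Oksana → UTC: 13:00–15:55, 16:35–16:50, 18:50–19:20.
Gita → UTC: 04:40–07:00, 08:15–13:00.
Mina → UTC: 09:00–10:25, 11:45–12:40, 13:00–14:10, 14:35–16:35, 17:05–17:20.
Oksana ∩ Gita: (none).
Oksana ∩ Gita ∩ Mina: (none).
Windows ≥ 25 min: (none).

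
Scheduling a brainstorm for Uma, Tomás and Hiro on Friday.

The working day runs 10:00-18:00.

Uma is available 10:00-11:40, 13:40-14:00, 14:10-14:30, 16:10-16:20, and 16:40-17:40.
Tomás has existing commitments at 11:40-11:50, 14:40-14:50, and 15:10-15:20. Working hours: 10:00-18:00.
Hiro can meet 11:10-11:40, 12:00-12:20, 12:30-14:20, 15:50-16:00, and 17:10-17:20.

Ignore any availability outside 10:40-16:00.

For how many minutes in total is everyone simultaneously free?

60 minutes

Tomás free within 10:00–18:00: 10:00–11:40, 11:50–14:40, 14:50–15:10, 15:20–18:00.
Uma ∩ Tomás: 10:00–11:40, 13:40–14:00, 14:10–14:30, 16:10–16:20, 16:40–17:40.
Uma ∩ Tomás ∩ Hiro: 11:10–11:40, 13:40–14:00, 14:10–14:20, 17:10–17:20.
Restricted to 10:40–16:00: 11:10–11:40, 13:40–14:00, 14:10–14:20.
Total common minutes: 30 + 20 + 10 = 60.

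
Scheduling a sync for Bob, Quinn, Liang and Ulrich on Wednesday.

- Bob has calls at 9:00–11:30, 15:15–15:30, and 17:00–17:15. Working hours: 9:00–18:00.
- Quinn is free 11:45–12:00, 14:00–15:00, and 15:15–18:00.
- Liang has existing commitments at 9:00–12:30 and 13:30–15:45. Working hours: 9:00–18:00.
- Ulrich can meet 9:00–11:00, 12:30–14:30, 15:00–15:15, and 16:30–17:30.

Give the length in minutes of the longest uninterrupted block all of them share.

Bob free within 09:00–18:00: 11:30–15:15, 15:30–17:00, 17:15–18:00.
Liang free within 09:00–18:00: 12:30–13:30, 15:45–18:00.
Bob ∩ Quinn: 11:45–12:00, 14:00–15:00, 15:30–17:00, 17:15–18:00.
Bob ∩ Quinn ∩ Liang: 15:45–17:00, 17:15–18:00.
Bob ∩ Quinn ∩ Liang ∩ Ulrich: 16:30–17:00, 17:15–17:30.
Common window lengths: 30, 15 min; longest is 30.

30 minutes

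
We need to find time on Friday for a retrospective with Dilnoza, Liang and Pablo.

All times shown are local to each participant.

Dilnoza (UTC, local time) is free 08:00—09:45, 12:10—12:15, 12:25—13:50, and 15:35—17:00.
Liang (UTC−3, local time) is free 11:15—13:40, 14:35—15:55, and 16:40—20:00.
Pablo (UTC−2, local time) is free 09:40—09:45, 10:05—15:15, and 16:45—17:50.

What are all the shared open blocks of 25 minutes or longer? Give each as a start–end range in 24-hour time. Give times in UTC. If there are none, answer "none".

Dilnoza → UTC: 08:00–09:45, 12:10–12:15, 12:25–13:50, 15:35–17:00.
Liang → UTC: 14:15–16:40, 17:35–18:55, 19:40–23:00.
Pablo → UTC: 11:40–11:45, 12:05–17:15, 18:45–19:50.
Dilnoza ∩ Liang: 15:35–16:40.
Dilnoza ∩ Liang ∩ Pablo: 15:35–16:40.
Windows ≥ 25 min: 15:35–16:40.

15:35–16:40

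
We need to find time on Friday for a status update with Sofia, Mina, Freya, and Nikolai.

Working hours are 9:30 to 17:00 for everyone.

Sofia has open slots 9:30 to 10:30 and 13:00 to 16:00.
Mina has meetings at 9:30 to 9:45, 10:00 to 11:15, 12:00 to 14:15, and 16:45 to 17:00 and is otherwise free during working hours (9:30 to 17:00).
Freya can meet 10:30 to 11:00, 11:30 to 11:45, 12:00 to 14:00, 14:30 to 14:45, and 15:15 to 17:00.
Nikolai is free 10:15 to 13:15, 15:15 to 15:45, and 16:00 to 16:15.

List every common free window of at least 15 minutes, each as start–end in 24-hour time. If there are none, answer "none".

15:15–15:45

Mina free within 09:30–17:00: 09:45–10:00, 11:15–12:00, 14:15–16:45.
Sofia ∩ Mina: 09:45–10:00, 14:15–16:00.
Sofia ∩ Mina ∩ Freya: 14:30–14:45, 15:15–16:00.
Sofia ∩ Mina ∩ Freya ∩ Nikolai: 15:15–15:45.
Windows ≥ 15 min: 15:15–15:45.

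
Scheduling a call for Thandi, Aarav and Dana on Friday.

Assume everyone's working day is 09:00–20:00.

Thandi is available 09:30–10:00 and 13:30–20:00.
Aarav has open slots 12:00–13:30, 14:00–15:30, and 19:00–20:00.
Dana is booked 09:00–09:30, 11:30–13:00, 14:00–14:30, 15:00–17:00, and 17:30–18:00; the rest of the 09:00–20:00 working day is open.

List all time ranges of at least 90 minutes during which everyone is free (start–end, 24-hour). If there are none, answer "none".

Dana free within 09:00–20:00: 09:30–11:30, 13:00–14:00, 14:30–15:00, 17:00–17:30, 18:00–20:00.
Thandi ∩ Aarav: 14:00–15:30, 19:00–20:00.
Thandi ∩ Aarav ∩ Dana: 14:30–15:00, 19:00–20:00.
Windows ≥ 90 min: (none).

none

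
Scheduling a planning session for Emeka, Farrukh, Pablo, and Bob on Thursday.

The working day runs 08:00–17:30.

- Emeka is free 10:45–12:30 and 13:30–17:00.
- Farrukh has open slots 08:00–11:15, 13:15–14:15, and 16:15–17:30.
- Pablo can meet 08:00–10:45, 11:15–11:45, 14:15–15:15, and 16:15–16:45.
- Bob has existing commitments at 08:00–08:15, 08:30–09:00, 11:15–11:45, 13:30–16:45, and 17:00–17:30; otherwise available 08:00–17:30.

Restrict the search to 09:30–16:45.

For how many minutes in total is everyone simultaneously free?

Bob free within 08:00–17:30: 08:15–08:30, 09:00–11:15, 11:45–13:30, 16:45–17:00.
Emeka ∩ Farrukh: 10:45–11:15, 13:30–14:15, 16:15–17:00.
Emeka ∩ Farrukh ∩ Pablo: 16:15–16:45.
Emeka ∩ Farrukh ∩ Pablo ∩ Bob: (none).
Restricted to 09:30–16:45: (none).
Total common minutes: 0.

0 minutes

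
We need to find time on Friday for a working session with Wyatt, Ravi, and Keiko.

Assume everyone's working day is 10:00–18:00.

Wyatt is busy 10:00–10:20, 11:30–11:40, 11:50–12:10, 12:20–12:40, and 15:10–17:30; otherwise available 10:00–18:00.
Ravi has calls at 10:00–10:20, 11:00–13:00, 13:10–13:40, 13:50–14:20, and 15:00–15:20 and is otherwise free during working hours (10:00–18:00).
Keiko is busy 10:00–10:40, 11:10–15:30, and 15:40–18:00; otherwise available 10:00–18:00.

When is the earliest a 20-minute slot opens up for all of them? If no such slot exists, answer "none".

Wyatt free within 10:00–18:00: 10:20–11:30, 11:40–11:50, 12:10–12:20, 12:40–15:10, 17:30–18:00.
Ravi free within 10:00–18:00: 10:20–11:00, 13:00–13:10, 13:40–13:50, 14:20–15:00, 15:20–18:00.
Keiko free within 10:00–18:00: 10:40–11:10, 15:30–15:40.
Wyatt ∩ Ravi: 10:20–11:00, 13:00–13:10, 13:40–13:50, 14:20–15:00, 17:30–18:00.
Wyatt ∩ Ravi ∩ Keiko: 10:40–11:00.
Windows ≥ 20 min: 10:40–11:00.
Earliest such window starts at 10:40.

10:40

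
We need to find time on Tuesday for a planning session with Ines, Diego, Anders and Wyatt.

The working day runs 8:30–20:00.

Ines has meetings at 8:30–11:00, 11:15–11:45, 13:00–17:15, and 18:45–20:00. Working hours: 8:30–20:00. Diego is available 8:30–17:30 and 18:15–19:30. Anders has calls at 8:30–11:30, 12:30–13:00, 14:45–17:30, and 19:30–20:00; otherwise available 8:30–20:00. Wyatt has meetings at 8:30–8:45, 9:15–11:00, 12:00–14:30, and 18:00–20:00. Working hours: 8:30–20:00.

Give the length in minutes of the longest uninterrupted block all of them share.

15 minutes

Ines free within 08:30–20:00: 11:00–11:15, 11:45–13:00, 17:15–18:45.
Anders free within 08:30–20:00: 11:30–12:30, 13:00–14:45, 17:30–19:30.
Wyatt free within 08:30–20:00: 08:45–09:15, 11:00–12:00, 14:30–18:00.
Ines ∩ Diego: 11:00–11:15, 11:45–13:00, 17:15–17:30, 18:15–18:45.
Ines ∩ Diego ∩ Anders: 11:45–12:30, 18:15–18:45.
Ines ∩ Diego ∩ Anders ∩ Wyatt: 11:45–12:00.
Single common window of 15 minutes.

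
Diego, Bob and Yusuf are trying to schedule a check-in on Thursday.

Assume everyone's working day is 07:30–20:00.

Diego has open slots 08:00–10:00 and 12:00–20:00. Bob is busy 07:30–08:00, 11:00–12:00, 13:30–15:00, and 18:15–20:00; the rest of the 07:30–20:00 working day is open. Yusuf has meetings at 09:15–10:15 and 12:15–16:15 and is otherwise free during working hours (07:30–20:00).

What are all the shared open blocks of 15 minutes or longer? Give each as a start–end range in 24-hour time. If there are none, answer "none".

08:00–09:15, 12:00–12:15, 16:15–18:15

Bob free within 07:30–20:00: 08:00–11:00, 12:00–13:30, 15:00–18:15.
Yusuf free within 07:30–20:00: 07:30–09:15, 10:15–12:15, 16:15–20:00.
Diego ∩ Bob: 08:00–10:00, 12:00–13:30, 15:00–18:15.
Diego ∩ Bob ∩ Yusuf: 08:00–09:15, 12:00–12:15, 16:15–18:15.
Windows ≥ 15 min: 08:00–09:15, 12:00–12:15, 16:15–18:15.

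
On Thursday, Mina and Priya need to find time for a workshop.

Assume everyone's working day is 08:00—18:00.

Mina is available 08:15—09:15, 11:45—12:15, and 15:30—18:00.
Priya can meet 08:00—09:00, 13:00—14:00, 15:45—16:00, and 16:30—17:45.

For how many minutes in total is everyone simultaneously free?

Mina ∩ Priya: 08:15–09:00, 15:45–16:00, 16:30–17:45.
Total common minutes: 45 + 15 + 75 = 135.

135 minutes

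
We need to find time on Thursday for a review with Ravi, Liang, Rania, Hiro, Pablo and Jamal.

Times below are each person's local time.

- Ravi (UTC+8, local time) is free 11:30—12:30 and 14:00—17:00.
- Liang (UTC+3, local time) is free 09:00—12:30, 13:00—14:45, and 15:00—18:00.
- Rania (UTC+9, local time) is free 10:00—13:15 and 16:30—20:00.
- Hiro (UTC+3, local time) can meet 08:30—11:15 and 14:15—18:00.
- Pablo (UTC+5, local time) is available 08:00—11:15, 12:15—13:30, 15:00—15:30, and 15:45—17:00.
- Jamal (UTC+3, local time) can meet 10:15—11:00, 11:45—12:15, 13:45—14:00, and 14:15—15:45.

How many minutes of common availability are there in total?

30 minutes

Ravi → UTC: 03:30–04:30, 06:00–09:00.
Liang → UTC: 06:00–09:30, 10:00–11:45, 12:00–15:00.
Rania → UTC: 01:00–04:15, 07:30–11:00.
Hiro → UTC: 05:30–08:15, 11:15–15:00.
Pablo → UTC: 03:00–06:15, 07:15–08:30, 10:00–10:30, 10:45–12:00.
Jamal → UTC: 07:15–08:00, 08:45–09:15, 10:45–11:00, 11:15–12:45.
Ravi ∩ Liang: 06:00–09:00.
Ravi ∩ Liang ∩ Rania: 07:30–09:00.
Ravi ∩ Liang ∩ Rania ∩ Hiro: 07:30–08:15.
Ravi ∩ Liang ∩ Rania ∩ Hiro ∩ Pablo: 07:30–08:15.
Ravi ∩ Liang ∩ Rania ∩ Hiro ∩ Pablo ∩ Jamal: 07:30–08:00.
Total common minutes: 30.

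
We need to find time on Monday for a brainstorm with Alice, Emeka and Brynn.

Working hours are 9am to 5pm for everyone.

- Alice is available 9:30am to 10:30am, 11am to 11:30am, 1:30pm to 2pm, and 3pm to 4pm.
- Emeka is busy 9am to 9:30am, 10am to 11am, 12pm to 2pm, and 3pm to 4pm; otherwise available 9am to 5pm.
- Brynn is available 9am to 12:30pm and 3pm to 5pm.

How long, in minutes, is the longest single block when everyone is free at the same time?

Emeka free within 09:00–17:00: 09:30–10:00, 11:00–12:00, 14:00–15:00, 16:00–17:00.
Alice ∩ Emeka: 09:30–10:00, 11:00–11:30.
Alice ∩ Emeka ∩ Brynn: 09:30–10:00, 11:00–11:30.
Common window lengths: 30, 30 min; longest is 30.

30 minutes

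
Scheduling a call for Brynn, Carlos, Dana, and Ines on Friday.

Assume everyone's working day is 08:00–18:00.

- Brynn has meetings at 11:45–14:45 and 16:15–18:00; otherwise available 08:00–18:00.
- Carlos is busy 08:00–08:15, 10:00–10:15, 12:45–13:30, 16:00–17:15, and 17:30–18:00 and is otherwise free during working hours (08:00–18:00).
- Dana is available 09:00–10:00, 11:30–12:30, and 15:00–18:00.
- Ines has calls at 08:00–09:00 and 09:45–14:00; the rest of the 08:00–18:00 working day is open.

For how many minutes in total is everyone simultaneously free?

Brynn free within 08:00–18:00: 08:00–11:45, 14:45–16:15.
Carlos free within 08:00–18:00: 08:15–10:00, 10:15–12:45, 13:30–16:00, 17:15–17:30.
Ines free within 08:00–18:00: 09:00–09:45, 14:00–18:00.
Brynn ∩ Carlos: 08:15–10:00, 10:15–11:45, 14:45–16:00.
Brynn ∩ Carlos ∩ Dana: 09:00–10:00, 11:30–11:45, 15:00–16:00.
Brynn ∩ Carlos ∩ Dana ∩ Ines: 09:00–09:45, 15:00–16:00.
Total common minutes: 45 + 60 = 105.

105 minutes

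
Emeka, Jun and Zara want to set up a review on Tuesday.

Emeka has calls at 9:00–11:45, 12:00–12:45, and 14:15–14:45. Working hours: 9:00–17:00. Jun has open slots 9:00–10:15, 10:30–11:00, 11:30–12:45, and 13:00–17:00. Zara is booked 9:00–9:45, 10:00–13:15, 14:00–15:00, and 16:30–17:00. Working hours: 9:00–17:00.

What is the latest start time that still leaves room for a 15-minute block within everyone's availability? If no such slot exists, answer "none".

Emeka free within 09:00–17:00: 11:45–12:00, 12:45–14:15, 14:45–17:00.
Zara free within 09:00–17:00: 09:45–10:00, 13:15–14:00, 15:00–16:30.
Emeka ∩ Jun: 11:45–12:00, 13:00–14:15, 14:45–17:00.
Emeka ∩ Jun ∩ Zara: 13:15–14:00, 15:00–16:30.
Windows ≥ 15 min: 13:15–14:00, 15:00–16:30.
Latest start in the last window 15:00–16:30 is 16:30 − 15 min = 16:15.

16:15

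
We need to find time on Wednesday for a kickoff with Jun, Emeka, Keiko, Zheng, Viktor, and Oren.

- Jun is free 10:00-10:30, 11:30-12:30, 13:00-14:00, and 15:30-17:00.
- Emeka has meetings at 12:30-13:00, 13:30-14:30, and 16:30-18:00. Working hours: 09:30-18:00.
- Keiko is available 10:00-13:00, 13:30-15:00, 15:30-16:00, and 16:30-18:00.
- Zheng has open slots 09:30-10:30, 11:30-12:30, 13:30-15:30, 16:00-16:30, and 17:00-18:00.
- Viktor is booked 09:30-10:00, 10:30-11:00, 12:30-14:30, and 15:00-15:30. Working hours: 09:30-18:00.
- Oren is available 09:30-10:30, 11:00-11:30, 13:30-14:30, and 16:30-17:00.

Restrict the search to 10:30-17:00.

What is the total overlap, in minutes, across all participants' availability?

0 minutes

Emeka free within 09:30–18:00: 09:30–12:30, 13:00–13:30, 14:30–16:30.
Viktor free within 09:30–18:00: 10:00–10:30, 11:00–12:30, 14:30–15:00, 15:30–18:00.
Jun ∩ Emeka: 10:00–10:30, 11:30–12:30, 13:00–13:30, 15:30–16:30.
Jun ∩ Emeka ∩ Keiko: 10:00–10:30, 11:30–12:30, 15:30–16:00.
Jun ∩ Emeka ∩ Keiko ∩ Zheng: 10:00–10:30, 11:30–12:30.
Jun ∩ Emeka ∩ Keiko ∩ Zheng ∩ Viktor: 10:00–10:30, 11:30–12:30.
Jun ∩ Emeka ∩ Keiko ∩ Zheng ∩ Viktor ∩ Oren: 10:00–10:30.
Restricted to 10:30–17:00: (none).
Total common minutes: 0.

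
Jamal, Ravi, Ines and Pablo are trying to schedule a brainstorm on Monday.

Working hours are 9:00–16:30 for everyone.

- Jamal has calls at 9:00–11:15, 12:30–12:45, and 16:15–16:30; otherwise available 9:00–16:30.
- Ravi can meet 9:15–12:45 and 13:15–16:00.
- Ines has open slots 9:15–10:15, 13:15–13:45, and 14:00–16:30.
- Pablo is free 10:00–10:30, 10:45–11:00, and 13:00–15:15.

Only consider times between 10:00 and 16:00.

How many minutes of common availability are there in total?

105 minutes

Jamal free within 09:00–16:30: 11:15–12:30, 12:45–16:15.
Jamal ∩ Ravi: 11:15–12:30, 13:15–16:00.
Jamal ∩ Ravi ∩ Ines: 13:15–13:45, 14:00–16:00.
Jamal ∩ Ravi ∩ Ines ∩ Pablo: 13:15–13:45, 14:00–15:15.
Restricted to 10:00–16:00: 13:15–13:45, 14:00–15:15.
Total common minutes: 30 + 75 = 105.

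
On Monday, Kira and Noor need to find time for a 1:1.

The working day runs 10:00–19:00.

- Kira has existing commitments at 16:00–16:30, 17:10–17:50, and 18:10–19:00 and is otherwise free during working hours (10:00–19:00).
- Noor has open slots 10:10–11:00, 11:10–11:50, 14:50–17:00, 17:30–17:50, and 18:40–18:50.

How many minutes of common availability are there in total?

Kira free within 10:00–19:00: 10:00–16:00, 16:30–17:10, 17:50–18:10.
Kira ∩ Noor: 10:10–11:00, 11:10–11:50, 14:50–16:00, 16:30–17:00.
Total common minutes: 50 + 40 + 70 + 30 = 190.

190 minutes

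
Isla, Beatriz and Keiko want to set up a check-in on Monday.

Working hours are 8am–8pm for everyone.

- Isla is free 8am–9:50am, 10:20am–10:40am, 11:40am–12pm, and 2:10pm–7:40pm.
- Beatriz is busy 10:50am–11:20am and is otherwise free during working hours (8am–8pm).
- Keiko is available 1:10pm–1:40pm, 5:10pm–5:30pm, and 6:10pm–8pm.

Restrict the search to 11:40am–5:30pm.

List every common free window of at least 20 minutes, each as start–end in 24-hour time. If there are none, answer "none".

Beatriz free within 08:00–20:00: 08:00–10:50, 11:20–20:00.
Isla ∩ Beatriz: 08:00–09:50, 10:20–10:40, 11:40–12:00, 14:10–19:40.
Isla ∩ Beatriz ∩ Keiko: 17:10–17:30, 18:10–19:40.
Restricted to 11:40–17:30: 17:10–17:30.
Windows ≥ 20 min: 17:10–17:30.

17:10–17:30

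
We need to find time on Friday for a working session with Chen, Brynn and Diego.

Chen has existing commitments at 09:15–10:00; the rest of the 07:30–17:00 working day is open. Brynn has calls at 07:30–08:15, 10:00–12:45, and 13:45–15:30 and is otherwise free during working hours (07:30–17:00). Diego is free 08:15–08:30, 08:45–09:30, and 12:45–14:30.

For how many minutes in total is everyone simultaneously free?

105 minutes

Chen free within 07:30–17:00: 07:30–09:15, 10:00–17:00.
Brynn free within 07:30–17:00: 08:15–10:00, 12:45–13:45, 15:30–17:00.
Chen ∩ Brynn: 08:15–09:15, 12:45–13:45, 15:30–17:00.
Chen ∩ Brynn ∩ Diego: 08:15–08:30, 08:45–09:15, 12:45–13:45.
Total common minutes: 15 + 30 + 60 = 105.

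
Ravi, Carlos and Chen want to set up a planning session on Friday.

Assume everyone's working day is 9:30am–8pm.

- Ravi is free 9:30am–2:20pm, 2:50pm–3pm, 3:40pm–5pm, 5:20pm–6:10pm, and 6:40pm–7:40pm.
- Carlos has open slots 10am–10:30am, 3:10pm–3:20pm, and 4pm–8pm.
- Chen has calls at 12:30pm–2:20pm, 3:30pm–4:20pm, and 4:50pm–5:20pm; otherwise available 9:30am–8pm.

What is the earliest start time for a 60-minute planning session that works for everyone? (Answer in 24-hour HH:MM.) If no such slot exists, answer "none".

18:40

Chen free within 09:30–20:00: 09:30–12:30, 14:20–15:30, 16:20–16:50, 17:20–20:00.
Ravi ∩ Carlos: 10:00–10:30, 16:00–17:00, 17:20–18:10, 18:40–19:40.
Ravi ∩ Carlos ∩ Chen: 10:00–10:30, 16:20–16:50, 17:20–18:10, 18:40–19:40.
Windows ≥ 60 min: 18:40–19:40.
Earliest such window starts at 18:40.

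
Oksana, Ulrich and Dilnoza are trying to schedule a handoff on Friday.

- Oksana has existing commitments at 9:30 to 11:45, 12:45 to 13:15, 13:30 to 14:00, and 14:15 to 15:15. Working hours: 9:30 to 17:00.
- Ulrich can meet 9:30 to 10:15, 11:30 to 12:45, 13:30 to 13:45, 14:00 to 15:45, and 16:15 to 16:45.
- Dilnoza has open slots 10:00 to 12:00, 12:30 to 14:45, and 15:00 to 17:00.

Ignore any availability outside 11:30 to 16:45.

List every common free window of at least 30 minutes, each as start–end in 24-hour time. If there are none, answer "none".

15:15–15:45, 16:15–16:45

Oksana free within 09:30–17:00: 11:45–12:45, 13:15–13:30, 14:00–14:15, 15:15–17:00.
Oksana ∩ Ulrich: 11:45–12:45, 14:00–14:15, 15:15–15:45, 16:15–16:45.
Oksana ∩ Ulrich ∩ Dilnoza: 11:45–12:00, 12:30–12:45, 14:00–14:15, 15:15–15:45, 16:15–16:45.
Restricted to 11:30–16:45: 11:45–12:00, 12:30–12:45, 14:00–14:15, 15:15–15:45, 16:15–16:45.
Windows ≥ 30 min: 15:15–15:45, 16:15–16:45.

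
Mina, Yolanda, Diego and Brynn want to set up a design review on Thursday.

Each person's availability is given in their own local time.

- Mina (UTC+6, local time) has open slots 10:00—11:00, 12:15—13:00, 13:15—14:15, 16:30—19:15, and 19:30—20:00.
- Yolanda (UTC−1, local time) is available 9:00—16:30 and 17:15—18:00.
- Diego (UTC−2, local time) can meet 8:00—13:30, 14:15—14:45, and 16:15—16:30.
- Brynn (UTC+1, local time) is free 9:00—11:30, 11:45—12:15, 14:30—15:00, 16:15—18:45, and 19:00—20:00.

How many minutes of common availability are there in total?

60 minutes

Mina → UTC: 04:00–05:00, 06:15–07:00, 07:15–08:15, 10:30–13:15, 13:30–14:00.
Yolanda → UTC: 10:00–17:30, 18:15–19:00.
Diego → UTC: 10:00–15:30, 16:15–16:45, 18:15–18:30.
Brynn → UTC: 08:00–10:30, 10:45–11:15, 13:30–14:00, 15:15–17:45, 18:00–19:00.
Mina ∩ Yolanda: 10:30–13:15, 13:30–14:00.
Mina ∩ Yolanda ∩ Diego: 10:30–13:15, 13:30–14:00.
Mina ∩ Yolanda ∩ Diego ∩ Brynn: 10:45–11:15, 13:30–14:00.
Total common minutes: 30 + 30 = 60.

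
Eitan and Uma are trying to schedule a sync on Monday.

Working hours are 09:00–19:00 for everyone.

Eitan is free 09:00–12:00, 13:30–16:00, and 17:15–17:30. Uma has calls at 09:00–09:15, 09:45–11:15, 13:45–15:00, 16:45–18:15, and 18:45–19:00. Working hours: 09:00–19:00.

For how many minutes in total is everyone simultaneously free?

150 minutes

Uma free within 09:00–19:00: 09:15–09:45, 11:15–13:45, 15:00–16:45, 18:15–18:45.
Eitan ∩ Uma: 09:15–09:45, 11:15–12:00, 13:30–13:45, 15:00–16:00.
Total common minutes: 30 + 45 + 15 + 60 = 150.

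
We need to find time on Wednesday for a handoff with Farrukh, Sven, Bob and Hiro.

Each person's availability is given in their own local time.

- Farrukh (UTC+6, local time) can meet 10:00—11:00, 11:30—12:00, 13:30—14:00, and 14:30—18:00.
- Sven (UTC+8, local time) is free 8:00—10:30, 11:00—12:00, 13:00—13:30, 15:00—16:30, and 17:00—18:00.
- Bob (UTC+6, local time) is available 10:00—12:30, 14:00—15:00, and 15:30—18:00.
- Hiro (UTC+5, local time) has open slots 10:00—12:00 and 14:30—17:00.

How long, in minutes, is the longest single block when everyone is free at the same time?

Farrukh → UTC: 04:00–05:00, 05:30–06:00, 07:30–08:00, 08:30–12:00.
Sven → UTC: 00:00–02:30, 03:00–04:00, 05:00–05:30, 07:00–08:30, 09:00–10:00.
Bob → UTC: 04:00–06:30, 08:00–09:00, 09:30–12:00.
Hiro → UTC: 05:00–07:00, 09:30–12:00.
Farrukh ∩ Sven: 07:30–08:00, 09:00–10:00.
Farrukh ∩ Sven ∩ Bob: 09:30–10:00.
Farrukh ∩ Sven ∩ Bob ∩ Hiro: 09:30–10:00.
Single common window of 30 minutes.

30 minutes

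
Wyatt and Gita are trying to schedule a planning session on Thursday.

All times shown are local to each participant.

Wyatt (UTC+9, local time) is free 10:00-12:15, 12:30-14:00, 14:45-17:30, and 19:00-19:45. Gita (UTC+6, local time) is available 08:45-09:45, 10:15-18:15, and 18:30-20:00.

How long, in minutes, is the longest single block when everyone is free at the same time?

Wyatt → UTC: 01:00–03:15, 03:30–05:00, 05:45–08:30, 10:00–10:45.
Gita → UTC: 02:45–03:45, 04:15–12:15, 12:30–14:00.
Wyatt ∩ Gita: 02:45–03:15, 03:30–03:45, 04:15–05:00, 05:45–08:30, 10:00–10:45.
Common window lengths: 30, 15, 45, 165, 45 min; longest is 165.

165 minutes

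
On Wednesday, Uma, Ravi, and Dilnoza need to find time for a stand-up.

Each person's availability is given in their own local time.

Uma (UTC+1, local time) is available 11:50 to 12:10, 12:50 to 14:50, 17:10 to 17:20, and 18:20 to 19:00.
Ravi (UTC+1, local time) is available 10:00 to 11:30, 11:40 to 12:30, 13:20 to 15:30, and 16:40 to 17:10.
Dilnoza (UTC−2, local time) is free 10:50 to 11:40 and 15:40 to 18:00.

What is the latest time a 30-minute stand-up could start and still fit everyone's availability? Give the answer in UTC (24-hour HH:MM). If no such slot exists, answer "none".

Uma → UTC: 10:50–11:10, 11:50–13:50, 16:10–16:20, 17:20–18:00.
Ravi → UTC: 09:00–10:30, 10:40–11:30, 12:20–14:30, 15:40–16:10.
Dilnoza → UTC: 12:50–13:40, 17:40–20:00.
Uma ∩ Ravi: 10:50–11:10, 12:20–13:50.
Uma ∩ Ravi ∩ Dilnoza: 12:50–13:40.
Windows ≥ 30 min: 12:50–13:40.
Latest start in the last window 12:50–13:40 is 13:40 − 30 min = 13:10.

13:10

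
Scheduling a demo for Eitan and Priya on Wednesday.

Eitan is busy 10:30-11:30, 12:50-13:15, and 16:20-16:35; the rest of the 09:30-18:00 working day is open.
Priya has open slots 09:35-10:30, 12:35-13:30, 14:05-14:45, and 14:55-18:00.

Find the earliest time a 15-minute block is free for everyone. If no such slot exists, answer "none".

09:35

Eitan free within 09:30–18:00: 09:30–10:30, 11:30–12:50, 13:15–16:20, 16:35–18:00.
Eitan ∩ Priya: 09:35–10:30, 12:35–12:50, 13:15–13:30, 14:05–14:45, 14:55–16:20, 16:35–18:00.
Windows ≥ 15 min: 09:35–10:30, 12:35–12:50, 13:15–13:30, 14:05–14:45, 14:55–16:20, 16:35–18:00.
Earliest such window starts at 09:35.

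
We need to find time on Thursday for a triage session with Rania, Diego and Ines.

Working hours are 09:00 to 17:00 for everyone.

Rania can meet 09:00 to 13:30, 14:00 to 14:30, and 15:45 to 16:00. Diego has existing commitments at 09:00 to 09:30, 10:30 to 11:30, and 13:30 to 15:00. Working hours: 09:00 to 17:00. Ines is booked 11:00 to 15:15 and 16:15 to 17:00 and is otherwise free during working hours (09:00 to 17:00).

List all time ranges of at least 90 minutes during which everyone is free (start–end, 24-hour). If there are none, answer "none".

none

Diego free within 09:00–17:00: 09:30–10:30, 11:30–13:30, 15:00–17:00.
Ines free within 09:00–17:00: 09:00–11:00, 15:15–16:15.
Rania ∩ Diego: 09:30–10:30, 11:30–13:30, 15:45–16:00.
Rania ∩ Diego ∩ Ines: 09:30–10:30, 15:45–16:00.
Windows ≥ 90 min: (none).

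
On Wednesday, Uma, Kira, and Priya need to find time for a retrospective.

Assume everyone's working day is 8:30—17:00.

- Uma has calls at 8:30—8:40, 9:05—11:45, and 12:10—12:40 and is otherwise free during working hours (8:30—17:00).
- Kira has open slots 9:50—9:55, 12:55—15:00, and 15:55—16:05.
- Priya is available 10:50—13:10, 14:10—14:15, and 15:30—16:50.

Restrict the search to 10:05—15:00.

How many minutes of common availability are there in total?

Uma free within 08:30–17:00: 08:40–09:05, 11:45–12:10, 12:40–17:00.
Uma ∩ Kira: 12:55–15:00, 15:55–16:05.
Uma ∩ Kira ∩ Priya: 12:55–13:10, 14:10–14:15, 15:55–16:05.
Restricted to 10:05–15:00: 12:55–13:10, 14:10–14:15.
Total common minutes: 15 + 5 = 20.

20 minutes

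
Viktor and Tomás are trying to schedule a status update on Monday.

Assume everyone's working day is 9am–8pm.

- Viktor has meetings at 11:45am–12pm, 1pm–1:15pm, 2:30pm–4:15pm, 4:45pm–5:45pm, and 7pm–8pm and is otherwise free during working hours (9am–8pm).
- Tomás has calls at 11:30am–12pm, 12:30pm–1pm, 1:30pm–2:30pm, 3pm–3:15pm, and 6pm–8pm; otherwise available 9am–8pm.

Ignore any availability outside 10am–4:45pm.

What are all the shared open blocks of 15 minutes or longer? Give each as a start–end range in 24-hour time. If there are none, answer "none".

10:00–11:30, 12:00–12:30, 13:15–13:30, 16:15–16:45

Viktor free within 09:00–20:00: 09:00–11:45, 12:00–13:00, 13:15–14:30, 16:15–16:45, 17:45–19:00.
Tomás free within 09:00–20:00: 09:00–11:30, 12:00–12:30, 13:00–13:30, 14:30–15:00, 15:15–18:00.
Viktor ∩ Tomás: 09:00–11:30, 12:00–12:30, 13:15–13:30, 16:15–16:45, 17:45–18:00.
Restricted to 10:00–16:45: 10:00–11:30, 12:00–12:30, 13:15–13:30, 16:15–16:45.
Windows ≥ 15 min: 10:00–11:30, 12:00–12:30, 13:15–13:30, 16:15–16:45.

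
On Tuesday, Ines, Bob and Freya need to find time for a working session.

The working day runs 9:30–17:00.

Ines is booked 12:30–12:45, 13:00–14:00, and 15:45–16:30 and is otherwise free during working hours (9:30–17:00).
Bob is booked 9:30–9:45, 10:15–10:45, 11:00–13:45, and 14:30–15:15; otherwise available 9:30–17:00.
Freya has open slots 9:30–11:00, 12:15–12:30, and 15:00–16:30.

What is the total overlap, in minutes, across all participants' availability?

Ines free within 09:30–17:00: 09:30–12:30, 12:45–13:00, 14:00–15:45, 16:30–17:00.
Bob free within 09:30–17:00: 09:45–10:15, 10:45–11:00, 13:45–14:30, 15:15–17:00.
Ines ∩ Bob: 09:45–10:15, 10:45–11:00, 14:00–14:30, 15:15–15:45, 16:30–17:00.
Ines ∩ Bob ∩ Freya: 09:45–10:15, 10:45–11:00, 15:15–15:45.
Total common minutes: 30 + 15 + 30 = 75.

75 minutes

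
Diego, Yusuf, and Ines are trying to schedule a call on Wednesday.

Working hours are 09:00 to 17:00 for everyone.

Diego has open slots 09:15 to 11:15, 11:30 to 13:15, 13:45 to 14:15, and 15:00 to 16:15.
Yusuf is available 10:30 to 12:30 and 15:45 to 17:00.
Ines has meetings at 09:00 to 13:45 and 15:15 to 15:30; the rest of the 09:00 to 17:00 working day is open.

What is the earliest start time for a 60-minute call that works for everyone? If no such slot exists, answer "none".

none

Ines free within 09:00–17:00: 13:45–15:15, 15:30–17:00.
Diego ∩ Yusuf: 10:30–11:15, 11:30–12:30, 15:45–16:15.
Diego ∩ Yusuf ∩ Ines: 15:45–16:15.
Windows ≥ 60 min: (none).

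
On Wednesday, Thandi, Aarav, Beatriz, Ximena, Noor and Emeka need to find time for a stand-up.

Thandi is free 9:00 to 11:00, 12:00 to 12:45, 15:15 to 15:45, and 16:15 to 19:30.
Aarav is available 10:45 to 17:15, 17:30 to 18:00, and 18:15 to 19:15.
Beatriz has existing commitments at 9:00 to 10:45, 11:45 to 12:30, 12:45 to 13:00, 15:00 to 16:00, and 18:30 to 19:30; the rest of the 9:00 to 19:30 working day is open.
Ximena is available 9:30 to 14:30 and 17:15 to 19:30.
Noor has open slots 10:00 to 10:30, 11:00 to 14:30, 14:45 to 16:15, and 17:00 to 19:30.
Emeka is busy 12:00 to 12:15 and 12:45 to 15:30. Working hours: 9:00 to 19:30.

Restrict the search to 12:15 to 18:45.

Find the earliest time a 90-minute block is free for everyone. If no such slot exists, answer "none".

Beatriz free within 09:00–19:30: 10:45–11:45, 12:30–12:45, 13:00–15:00, 16:00–18:30.
Emeka free within 09:00–19:30: 09:00–12:00, 12:15–12:45, 15:30–19:30.
Thandi ∩ Aarav: 10:45–11:00, 12:00–12:45, 15:15–15:45, 16:15–17:15, 17:30–18:00, 18:15–19:15.
Thandi ∩ Aarav ∩ Beatriz: 10:45–11:00, 12:30–12:45, 16:15–17:15, 17:30–18:00, 18:15–18:30.
Thandi ∩ Aarav ∩ Beatriz ∩ Ximena: 10:45–11:00, 12:30–12:45, 17:30–18:00, 18:15–18:30.
Thandi ∩ Aarav ∩ Beatriz ∩ Ximena ∩ Noor: 12:30–12:45, 17:30–18:00, 18:15–18:30.
Thandi ∩ Aarav ∩ Beatriz ∩ Ximena ∩ Noor ∩ Emeka: 12:30–12:45, 17:30–18:00, 18:15–18:30.
Restricted to 12:15–18:45: 12:30–12:45, 17:30–18:00, 18:15–18:30.
Windows ≥ 90 min: (none).

none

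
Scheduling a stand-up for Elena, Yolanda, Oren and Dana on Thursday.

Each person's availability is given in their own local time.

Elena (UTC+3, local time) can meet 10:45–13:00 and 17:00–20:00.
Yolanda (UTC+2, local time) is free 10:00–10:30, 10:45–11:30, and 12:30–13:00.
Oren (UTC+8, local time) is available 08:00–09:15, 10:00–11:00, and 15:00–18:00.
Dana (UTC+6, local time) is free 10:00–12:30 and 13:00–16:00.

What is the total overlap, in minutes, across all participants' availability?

75 minutes

Elena → UTC: 07:45–10:00, 14:00–17:00.
Yolanda → UTC: 08:00–08:30, 08:45–09:30, 10:30–11:00.
Oren → UTC: 00:00–01:15, 02:00–03:00, 07:00–10:00.
Dana → UTC: 04:00–06:30, 07:00–10:00.
Elena ∩ Yolanda: 08:00–08:30, 08:45–09:30.
Elena ∩ Yolanda ∩ Oren: 08:00–08:30, 08:45–09:30.
Elena ∩ Yolanda ∩ Oren ∩ Dana: 08:00–08:30, 08:45–09:30.
Total common minutes: 30 + 45 = 75.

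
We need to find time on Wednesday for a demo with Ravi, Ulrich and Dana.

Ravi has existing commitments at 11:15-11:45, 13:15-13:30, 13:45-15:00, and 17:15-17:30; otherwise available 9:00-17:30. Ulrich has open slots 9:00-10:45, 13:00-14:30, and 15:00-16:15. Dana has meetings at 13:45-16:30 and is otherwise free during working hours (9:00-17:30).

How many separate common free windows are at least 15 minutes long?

3

Ravi free within 09:00–17:30: 09:00–11:15, 11:45–13:15, 13:30–13:45, 15:00–17:15.
Dana free within 09:00–17:30: 09:00–13:45, 16:30–17:30.
Ravi ∩ Ulrich: 09:00–10:45, 13:00–13:15, 13:30–13:45, 15:00–16:15.
Ravi ∩ Ulrich ∩ Dana: 09:00–10:45, 13:00–13:15, 13:30–13:45.
Windows ≥ 15 min: 09:00–10:45, 13:00–13:15, 13:30–13:45.
That's 3 windows.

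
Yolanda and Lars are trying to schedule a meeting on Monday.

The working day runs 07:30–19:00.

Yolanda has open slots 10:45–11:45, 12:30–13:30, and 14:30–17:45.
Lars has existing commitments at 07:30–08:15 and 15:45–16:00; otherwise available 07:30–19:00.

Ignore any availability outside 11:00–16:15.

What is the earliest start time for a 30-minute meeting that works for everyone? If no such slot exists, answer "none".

Lars free within 07:30–19:00: 08:15–15:45, 16:00–19:00.
Yolanda ∩ Lars: 10:45–11:45, 12:30–13:30, 14:30–15:45, 16:00–17:45.
Restricted to 11:00–16:15: 11:00–11:45, 12:30–13:30, 14:30–15:45, 16:00–16:15.
Windows ≥ 30 min: 11:00–11:45, 12:30–13:30, 14:30–15:45.
Earliest such window starts at 11:00.

11:00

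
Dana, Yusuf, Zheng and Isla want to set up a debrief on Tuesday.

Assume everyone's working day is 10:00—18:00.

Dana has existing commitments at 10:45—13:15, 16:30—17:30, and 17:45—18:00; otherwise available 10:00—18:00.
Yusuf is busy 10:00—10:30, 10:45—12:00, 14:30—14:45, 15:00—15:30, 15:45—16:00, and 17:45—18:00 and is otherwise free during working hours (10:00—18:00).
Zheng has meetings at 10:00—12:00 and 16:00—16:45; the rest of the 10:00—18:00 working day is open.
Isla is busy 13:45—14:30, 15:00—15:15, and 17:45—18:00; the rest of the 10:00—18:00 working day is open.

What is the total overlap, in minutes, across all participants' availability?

75 minutes

Dana free within 10:00–18:00: 10:00–10:45, 13:15–16:30, 17:30–17:45.
Yusuf free within 10:00–18:00: 10:30–10:45, 12:00–14:30, 14:45–15:00, 15:30–15:45, 16:00–17:45.
Zheng free within 10:00–18:00: 12:00–16:00, 16:45–18:00.
Isla free within 10:00–18:00: 10:00–13:45, 14:30–15:00, 15:15–17:45.
Dana ∩ Yusuf: 10:30–10:45, 13:15–14:30, 14:45–15:00, 15:30–15:45, 16:00–16:30, 17:30–17:45.
Dana ∩ Yusuf ∩ Zheng: 13:15–14:30, 14:45–15:00, 15:30–15:45, 17:30–17:45.
Dana ∩ Yusuf ∩ Zheng ∩ Isla: 13:15–13:45, 14:45–15:00, 15:30–15:45, 17:30–17:45.
Total common minutes: 30 + 15 + 15 + 15 = 75.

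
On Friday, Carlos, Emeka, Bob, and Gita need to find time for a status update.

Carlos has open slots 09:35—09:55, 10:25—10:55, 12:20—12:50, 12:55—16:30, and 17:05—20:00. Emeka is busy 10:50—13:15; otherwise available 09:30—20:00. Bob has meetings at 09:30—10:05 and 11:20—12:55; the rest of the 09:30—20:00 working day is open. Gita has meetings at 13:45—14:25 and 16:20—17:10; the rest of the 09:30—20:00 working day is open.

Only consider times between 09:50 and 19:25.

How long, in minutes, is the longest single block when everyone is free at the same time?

135 minutes

Emeka free within 09:30–20:00: 09:30–10:50, 13:15–20:00.
Bob free within 09:30–20:00: 10:05–11:20, 12:55–20:00.
Gita free within 09:30–20:00: 09:30–13:45, 14:25–16:20, 17:10–20:00.
Carlos ∩ Emeka: 09:35–09:55, 10:25–10:50, 13:15–16:30, 17:05–20:00.
Carlos ∩ Emeka ∩ Bob: 10:25–10:50, 13:15–16:30, 17:05–20:00.
Carlos ∩ Emeka ∩ Bob ∩ Gita: 10:25–10:50, 13:15–13:45, 14:25–16:20, 17:10–20:00.
Restricted to 09:50–19:25: 10:25–10:50, 13:15–13:45, 14:25–16:20, 17:10–19:25.
Common window lengths: 25, 30, 115, 135 min; longest is 135.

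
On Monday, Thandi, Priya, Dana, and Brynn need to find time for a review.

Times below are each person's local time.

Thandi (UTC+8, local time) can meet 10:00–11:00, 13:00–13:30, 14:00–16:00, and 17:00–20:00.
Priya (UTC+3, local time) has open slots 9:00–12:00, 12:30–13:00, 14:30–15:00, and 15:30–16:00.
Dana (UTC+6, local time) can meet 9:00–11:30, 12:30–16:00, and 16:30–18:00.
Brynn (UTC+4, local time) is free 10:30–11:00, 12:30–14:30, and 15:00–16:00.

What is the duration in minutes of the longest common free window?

30 minutes

Thandi → UTC: 02:00–03:00, 05:00–05:30, 06:00–08:00, 09:00–12:00.
Priya → UTC: 06:00–09:00, 09:30–10:00, 11:30–12:00, 12:30–13:00.
Dana → UTC: 03:00–05:30, 06:30–10:00, 10:30–12:00.
Brynn → UTC: 06:30–07:00, 08:30–10:30, 11:00–12:00.
Thandi ∩ Priya: 06:00–08:00, 09:30–10:00, 11:30–12:00.
Thandi ∩ Priya ∩ Dana: 06:30–08:00, 09:30–10:00, 11:30–12:00.
Thandi ∩ Priya ∩ Dana ∩ Brynn: 06:30–07:00, 09:30–10:00, 11:30–12:00.
Common window lengths: 30, 30, 30 min; longest is 30.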